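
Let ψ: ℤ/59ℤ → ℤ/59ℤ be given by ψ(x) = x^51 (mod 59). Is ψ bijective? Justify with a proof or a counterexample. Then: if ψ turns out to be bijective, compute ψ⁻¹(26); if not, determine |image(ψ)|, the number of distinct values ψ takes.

21

Since 59 is prime, the nonzero elements of ℤ/59ℤ form a cyclic group of order 58.
As gcd(51, 58) = 1, raising to the 51st power is a bijection on this group: if s^51 ≡ t^51 then (st^{−1})^51 = 1, and the only element of order dividing gcd(51, 58) = 1 is 1, so s = t.
With ψ(0) = 0 this makes ψ injective on all of ℤ/59ℤ, hence bijective (finite equal-size domain and codomain). In particular ψ is bijective.
Since ψ is bijective, we find the preimage of 26. The inverse of x ↦ x^51 on (ℤ/59ℤ)^× is x ↦ x^33, because 51·33 = 1683 = 29·58 + 1 ≡ 1 (mod 58) and x^{58} = 1 for x ≠ 0 (Fermat). So ψ⁻¹(26) = 26^33 mod 59.
Repeated squaring mod 59: 26^1 ≡ 26, 26^2 ≡ 26² = 676 ≡ 27, 26^4 ≡ 27² = 729 ≡ 21, 26^8 ≡ 21² = 441 ≡ 28, 26^16 ≡ 28² = 784 ≡ 17, 26^32 ≡ 17² = 289 ≡ 53. Since 33 = 32 + 1, 26^33 ≡ 53·26: 53·26 = 1378 ≡ 21. So 26^33 ≡ 21 (mod 59).
Hence ψ⁻¹(26) = 21.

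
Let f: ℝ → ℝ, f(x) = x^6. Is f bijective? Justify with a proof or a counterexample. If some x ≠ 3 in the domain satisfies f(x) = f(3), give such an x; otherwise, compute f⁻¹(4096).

f(3) = 729 = (−3)^6 = f(−3) (since 6 is even), with 3 ≠ −3. So f is not injective, hence not bijective.
For the follow-up, such an x exists: taking x = −3 ∈ ℝ gives f(−3) = 729 = f(3) with −3 ≠ 3.

-3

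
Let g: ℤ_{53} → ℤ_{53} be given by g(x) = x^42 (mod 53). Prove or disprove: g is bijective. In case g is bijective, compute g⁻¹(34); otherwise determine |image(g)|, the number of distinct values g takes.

g(26): Repeated squaring mod 53: 26^1 ≡ 26, 26^2 ≡ 26² = 676 ≡ 40, 26^4 ≡ 40² = 1600 ≡ 10, 26^8 ≡ 10² = 100 ≡ 47, 26^16 ≡ 47² = 2209 ≡ 36, 26^32 ≡ 36² = 1296 ≡ 24. Since 42 = 32 + 8 + 2, 26^42 ≡ 24·47·40: 24·47 = 1128 ≡ 15, then 15·40 = 600 ≡ 17. So 26^42 ≡ 17 (mod 53).
g(27): Repeated squaring mod 53: 27^1 ≡ 27, 27^2 ≡ 27² = 729 ≡ 40, 27^4 ≡ 40² = 1600 ≡ 10, 27^8 ≡ 10² = 100 ≡ 47, 27^16 ≡ 47² = 2209 ≡ 36, 27^32 ≡ 36² = 1296 ≡ 24. Since 42 = 32 + 8 + 2, 27^42 ≡ 24·47·40: 24·47 = 1128 ≡ 15, then 15·40 = 600 ≡ 17. So 27^42 ≡ 17 (mod 53).
So g(26) = g(27) = 17 while 26 ≠ 27, hence g is not injective, hence not bijective.
Since g is not bijective, we determine |image(g)|. Computing x^42 mod 53 for each x (by repeated squaring, reducing mod 53 at every step), the values g(0), g(1), …, g(52) are: 0, 1, 25, 38, 42, 40, 49, 28, 43, 13, 46, 47, 6, 24, 11, 36, 15, 16, 7, 29, 37, 4, 9, 52, 44, 10, 17, 17, 10, 44, 52, 9, 4, 37, 29, 7, 16, 15, 36, 11, 24, 6, 47, 46, 13, 43, 28, 49, 40, 42, 38, 25, 1.
The distinct values are {0, 1, 4, 6, 7, 9, 10, 11, 13, 15, 16, 17, 24, 25, 28, 29, 36, 37, 38, 40, 42, 43, 44, 46, 47, 49, 52}; there are 27 of them.

27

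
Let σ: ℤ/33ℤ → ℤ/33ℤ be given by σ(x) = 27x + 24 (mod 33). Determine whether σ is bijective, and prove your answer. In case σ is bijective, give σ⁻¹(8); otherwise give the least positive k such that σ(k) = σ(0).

Recall: injectivity means: for all s, t in the domain, σ(s) = σ(t) implies s = t.
We have gcd(27, 33) = 3 > 1. Taking s = 0 and t = 11: σ(0) = 24 and σ(11) = 27·11 + 24 = 321 ≡ 24 (mod 33).
So σ(0) = σ(11) while 0 ≠ 11, so σ is not injective, hence not bijective.
Since σ is not bijective, we find the least positive k with σ(k) = σ(0): this means 27k ≡ 0 (mod 33), i.e. 33 ∣ 27k. Since gcd(27, 33) = 3, dividing through by 3 this holds exactly when 11 ∣ 9k, and as gcd(9, 11) = 1, exactly when 11 ∣ k.
The smallest positive such k is 11.

11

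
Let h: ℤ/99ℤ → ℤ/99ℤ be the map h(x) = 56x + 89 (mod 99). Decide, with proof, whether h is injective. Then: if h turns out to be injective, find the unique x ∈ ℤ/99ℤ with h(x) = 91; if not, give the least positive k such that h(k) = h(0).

46

If h(x_1) = h(x_2), then 56x_1 ≡ 56x_2 (mod 99). Because gcd(56, 99) = 1, we may cancel 56 to get x_1 ≡ x_2 (mod 99).
Therefore h is injective.
We now compute 56⁻¹ mod 99 explicitly. Euclid's algorithm: 99 = 1·56 + 43, 56 = 1·43 + 13, 43 = 3·13 + 4, 13 = 3·4 + 1; back-substituting gives 1 = 23·56 − 13·99, so 56⁻¹ ≡ 23 (mod 99).
Since h is injective, we compute h⁻¹(91): solve 56x + 89 ≡ 91 (mod 99), i.e. 56x ≡ 2 (mod 99).
Multiplying by 56⁻¹ = 23 gives x ≡ 23·2 = 46 ≡ 46 (mod 99).
Check: h(46) = 56·46 + 89 = 2665 = 26·99 + 91 ≡ 91 (mod 99).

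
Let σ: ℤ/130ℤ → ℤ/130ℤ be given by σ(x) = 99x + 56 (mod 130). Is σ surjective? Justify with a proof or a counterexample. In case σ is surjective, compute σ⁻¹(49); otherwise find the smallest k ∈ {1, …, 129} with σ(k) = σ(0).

17

By definition, σ is surjective if every y in the codomain equals σ(x) for some x in the domain.
Since gcd(99, 130) = 1, 99 is invertible modulo 130. Euclid's algorithm: 130 = 1·99 + 31, 99 = 3·31 + 6, 31 = 5·6 + 1; back-substituting gives 1 = 109·99 − 83·130, so 99⁻¹ ≡ 109 (mod 130).
For any y ∈ ℤ/130ℤ, x = 109(y − 56) mod 130 satisfies σ(x) = 99·109(y − 56) + 56 ≡ y (since 99·109 ≡ 1 mod 130). So every y has a preimage.
So σ is surjective.
Since σ is surjective, we compute σ⁻¹(49): solve 99x + 56 ≡ 49 (mod 130), i.e. 99x ≡ 123 (mod 130).
Multiplying by 99⁻¹ = 109 gives x ≡ 109·123 = 13407 = 103·130 + 17 ≡ 17 (mod 130).
Check: σ(17) = 99·17 + 56 = 1739 = 13·130 + 49 ≡ 49 (mod 130).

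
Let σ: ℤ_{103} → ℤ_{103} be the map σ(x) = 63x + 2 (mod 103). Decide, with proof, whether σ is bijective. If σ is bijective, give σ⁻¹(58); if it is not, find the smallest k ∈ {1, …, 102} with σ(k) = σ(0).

If σ(a) = σ(b), then 63a ≡ 63b (mod 103). Because gcd(63, 103) = 1, we may cancel 63 to get a ≡ b (mod 103).
We now compute 63⁻¹ mod 103 explicitly. Euclid's algorithm: 103 = 1·63 + 40, 63 = 1·40 + 23, 40 = 1·23 + 17, 23 = 1·17 + 6, 17 = 2·6 + 5, 6 = 1·5 + 1; back-substituting gives 1 = 18·63 − 11·103, so 63⁻¹ ≡ 18 (mod 103).
For any y ∈ ℤ_{103}, x = 18(y − 2) mod 103 satisfies σ(x) = 63·18(y − 2) + 2 ≡ y (since 63·18 ≡ 1 mod 103). So every y has a preimage.
Thus σ is bijective.
Since σ is bijective, we find σ⁻¹(58): we need 63x ≡ 58 − 2 ≡ 56 (mod 103). Using 63⁻¹ = 18: x ≡ 18·56 = 1008 = 9·103 + 81, so x = 81.
Check: σ(81) = 63·81 + 2 = 5105 = 49·103 + 58 ≡ 58 (mod 103).

81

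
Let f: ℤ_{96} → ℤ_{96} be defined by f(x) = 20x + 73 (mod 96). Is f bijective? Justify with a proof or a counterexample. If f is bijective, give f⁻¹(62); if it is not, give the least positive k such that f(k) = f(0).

24

We have gcd(20, 96) = 4 > 1. Taking x_1 = 0 and x_2 = 24: f(0) = 73 and f(24) = 20·24 + 73 = 553 ≡ 73 (mod 96).
So f(0) = f(24) while 0 ≠ 24, so f is not injective, hence not bijective.
Since f is not bijective, we find the least positive k with f(k) = f(0): this means 20k ≡ 0 (mod 96), i.e. 96 ∣ 20k. Since gcd(20, 96) = 4, dividing through by 4 this holds exactly when 24 ∣ 5k, and as gcd(5, 24) = 1, exactly when 24 ∣ k.
The smallest positive such k is 24.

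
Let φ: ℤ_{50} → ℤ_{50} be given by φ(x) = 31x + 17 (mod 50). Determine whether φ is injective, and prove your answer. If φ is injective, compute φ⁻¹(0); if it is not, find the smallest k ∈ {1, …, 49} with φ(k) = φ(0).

Recall: injectivity means: for all a, b in the domain, φ(a) = φ(b) implies a = b.
If φ(a) = φ(b), then 31a ≡ 31b (mod 50). Because gcd(31, 50) = 1, we may cancel 31 to get a ≡ b (mod 50).
Thus φ is injective.
We now compute 31⁻¹ mod 50 explicitly. Euclid's algorithm: 50 = 1·31 + 19, 31 = 1·19 + 12, 19 = 1·12 + 7, 12 = 1·7 + 5, 7 = 1·5 + 2, 5 = 2·2 + 1; back-substituting gives 1 = 21·31 − 13·50, so 31⁻¹ ≡ 21 (mod 50).
Since φ is injective, we compute φ⁻¹(0): solve 31x + 17 ≡ 0 (mod 50), i.e. 31x ≡ 33 (mod 50).
Multiplying by 31⁻¹ = 21 gives x ≡ 21·33 = 693 = 13·50 + 43 ≡ 43 (mod 50).
Check: φ(43) = 31·43 + 17 = 1350 = 27·50 + 0 ≡ 0 (mod 50).

43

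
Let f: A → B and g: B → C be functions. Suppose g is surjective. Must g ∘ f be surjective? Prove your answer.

No. Take A = {1}, B = C = {1, 2, 3, 4, 5, 6}, f(1) = 1, and g = identity (surjective).
Then (g ∘ f)(1) = 1, and 6 ∈ C has no preimage under g ∘ f, so g ∘ f is not surjective.

not surjective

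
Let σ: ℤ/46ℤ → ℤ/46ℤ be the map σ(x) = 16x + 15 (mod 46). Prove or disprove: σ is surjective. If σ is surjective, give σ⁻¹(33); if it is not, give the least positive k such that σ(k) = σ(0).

Recall that σ is surjective if every y in the codomain equals σ(x) for some x in the domain.
Since gcd(16, 46) = 2, we have 16x ≡ 0 (mod 2) for all x, so σ(x) ≡ 1 (mod 2).
But 0 ≢ 1 (mod 2), so 0 ∈ ℤ/46ℤ has no preimage. Therefore σ is not surjective.
Since σ is not surjective, we find the least positive k with σ(k) = σ(0): this means 16k ≡ 0 (mod 46), i.e. 46 ∣ 16k. Since gcd(16, 46) = 2, dividing through by 2 this holds exactly when 23 ∣ 8k, and as gcd(8, 23) = 1, exactly when 23 ∣ k.
The smallest positive such k is 23.

23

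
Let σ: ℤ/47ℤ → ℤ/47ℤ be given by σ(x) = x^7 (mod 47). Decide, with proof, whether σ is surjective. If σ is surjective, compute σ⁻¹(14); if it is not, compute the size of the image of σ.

Since 47 is prime, the nonzero elements of ℤ/47ℤ form a cyclic group of order 46.
As gcd(7, 46) = 1, raising to the 7th power is a bijection on this group: if s^7 ≡ t^7 then (st^{−1})^7 = 1, and the only element of order dividing gcd(7, 46) = 1 is 1, so s = t.
With σ(0) = 0 this makes σ injective on all of ℤ/47ℤ, hence bijective (finite equal-size domain and codomain). In particular σ is surjective.
Since σ is surjective, we find the preimage of 14. The inverse of x ↦ x^7 on (ℤ/47ℤ)^× is x ↦ x^33, because 7·33 = 231 = 5·46 + 1 ≡ 1 (mod 46) and x^{46} = 1 for x ≠ 0 (Fermat). So σ⁻¹(14) = 14^33 mod 47.
Repeated squaring mod 47: 14^1 ≡ 14, 14^2 ≡ 14² = 196 ≡ 8, 14^4 ≡ 8² = 64 ≡ 17, 14^8 ≡ 17² = 289 ≡ 7, 14^16 ≡ 7² = 49 ≡ 2, 14^32 ≡ 2² = 4. Since 33 = 32 + 1, 14^33 ≡ 4·14: 4·14 = 56 ≡ 9. So 14^33 ≡ 9 (mod 47).
Hence σ⁻¹(14) = 9.

9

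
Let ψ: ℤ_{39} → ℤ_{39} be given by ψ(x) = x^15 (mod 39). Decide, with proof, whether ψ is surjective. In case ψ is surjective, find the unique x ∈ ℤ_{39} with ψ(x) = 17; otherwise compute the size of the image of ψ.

ψ(2): Repeated squaring mod 39: 2^1 ≡ 2, 2^2 ≡ 2² = 4, 2^4 ≡ 4² = 16, 2^8 ≡ 16² = 256 ≡ 22. Since 15 = 8 + 4 + 2 + 1, 2^15 ≡ 22·16·4·2: 22·16 = 352 ≡ 1, then 1·4 = 4, then 4·2 = 8. So 2^15 ≡ 8 (mod 39).
ψ(5): Repeated squaring mod 39: 5^1 ≡ 5, 5^2 ≡ 5² = 25, 5^4 ≡ 25² = 625 ≡ 1, 5^8 ≡ 1² = 1. Since 15 = 8 + 4 + 2 + 1, 5^15 ≡ 1·1·25·5: 1·1 = 1, then 1·25 = 25, then 25·5 = 125 ≡ 8. So 5^15 ≡ 8 (mod 39).
So ψ(2) = ψ(5) = 8 while 2 ≠ 5, hence ψ is not injective.
A non-injective map from the 39-element set ℤ_{39} to itself takes at most 38 distinct values, so it cannot be surjective. Therefore ψ is not surjective.
Since ψ is not surjective, we determine |image(ψ)|. Computing x^15 mod 39 for each x (by repeated squaring, reducing mod 39 at every step), the values ψ(0), ψ(1), …, ψ(38) are: 0, 1, 8, 27, 25, 8, 21, 31, 5, 27, 25, 5, 12, 13, 14, 21, 1, 38, 21, 34, 5, 18, 1, 38, 18, 25, 26, 27, 34, 14, 12, 34, 8, 18, 31, 14, 12, 31, 38.
The distinct values are {0, 1, 5, 8, 12, 13, 14, 18, 21, 25, 26, 27, 31, 34, 38}; there are 15 of them.

15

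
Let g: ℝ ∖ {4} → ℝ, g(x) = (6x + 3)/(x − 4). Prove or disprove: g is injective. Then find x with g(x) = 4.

-19/2

Suppose g(x_1) = g(x_2). Cross-multiplying: (6x_1 + 3)(x_2 − 4) = (6x_2 + 3)(x_1 − 4).
Expanding both sides and cancelling the symmetric terms leaves −27·(x_1 − x_2) = 0. Since −27 ≠ 0, x_1 = x_2. Thus g is injective.
Solving g(x) = 4: cross-multiplying gives 6x + 3 = 4(x − 4), which rearranges to 2x = −19, so x = −19/2.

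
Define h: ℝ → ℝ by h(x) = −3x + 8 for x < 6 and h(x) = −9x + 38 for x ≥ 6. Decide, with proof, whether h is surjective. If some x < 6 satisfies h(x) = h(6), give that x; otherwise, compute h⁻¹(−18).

Both pieces are strictly decreasing (slopes −3 and −9), so each is injective on its own interval.
The left piece maps (−∞, 6) onto (−10, ∞); the right piece maps [6, ∞) onto (−∞, −16].
The union (−10, ∞) ∪ (−∞, −16] omits the interval between −10 and −16; in particular −10 has no preimage. So h is not surjective.
Because the two images are disjoint, no x < 6 has h(x) = h(6), so we compute h⁻¹(−18): −18 lies in (−∞, −16], so solve −9x + 38 = −18: x = (−18 − 38)/(−9) = 56/9.

56/9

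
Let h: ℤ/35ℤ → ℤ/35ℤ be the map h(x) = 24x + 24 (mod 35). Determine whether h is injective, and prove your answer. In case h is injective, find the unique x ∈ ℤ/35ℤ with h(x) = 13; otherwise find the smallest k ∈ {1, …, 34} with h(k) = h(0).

Recall that h is injective if h(x_1) = h(x_2) implies x_1 = x_2.
Suppose h(x_1) = h(x_2) in ℤ/35ℤ. Then 24x_1 + 24 ≡ 24x_2 + 24 (mod 35), therefore 24(x_1 − x_2) ≡ 0 (mod 35).
Since gcd(24, 35) = 1, 24 is invertible modulo 35, thus x_1 − x_2 ≡ 0 (mod 35), i.e. x_1 = x_2.
Thus h is injective.
We now compute 24⁻¹ mod 35 explicitly. Euclid's algorithm: 35 = 1·24 + 11, 24 = 2·11 + 2, 11 = 5·2 + 1; back-substituting gives 1 = 19·24 − 13·35, so 24⁻¹ ≡ 19 (mod 35).
Since h is injective, we compute h⁻¹(13): solve 24x + 24 ≡ 13 (mod 35), i.e. 24x ≡ 24 (mod 35).
Multiplying by 24⁻¹ = 19 gives x ≡ 19·24 = 456 = 13·35 + 1 ≡ 1 (mod 35).
Check: h(1) = 24·1 + 24 = 48 = 1·35 + 13 ≡ 13 (mod 35).

1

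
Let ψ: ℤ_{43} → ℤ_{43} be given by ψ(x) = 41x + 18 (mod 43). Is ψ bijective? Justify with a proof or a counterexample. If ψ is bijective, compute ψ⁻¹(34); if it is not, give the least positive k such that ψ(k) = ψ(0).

35

If ψ(s) = ψ(t), then 41s ≡ 41t (mod 43). Because gcd(41, 43) = 1, we may cancel 41 to get s ≡ t (mod 43).
We now compute 41⁻¹ mod 43 explicitly. Euclid's algorithm: 43 = 1·41 + 2, 41 = 20·2 + 1; back-substituting gives 1 = 21·41 − 20·43, so 41⁻¹ ≡ 21 (mod 43).
For any y ∈ ℤ_{43}, x = 21(y − 18) mod 43 satisfies ψ(x) = 41·21(y − 18) + 18 ≡ y (since 41·21 ≡ 1 mod 43). So every y has a preimage.
Thus ψ is bijective.
Since ψ is bijective, we compute ψ⁻¹(34): solve 41x + 18 ≡ 34 (mod 43), i.e. 41x ≡ 16 (mod 43).
Multiplying by 41⁻¹ = 21 gives x ≡ 21·16 = 336 = 7·43 + 35 ≡ 35 (mod 43).
Check: ψ(35) = 41·35 + 18 = 1453 = 33·43 + 34 ≡ 34 (mod 43).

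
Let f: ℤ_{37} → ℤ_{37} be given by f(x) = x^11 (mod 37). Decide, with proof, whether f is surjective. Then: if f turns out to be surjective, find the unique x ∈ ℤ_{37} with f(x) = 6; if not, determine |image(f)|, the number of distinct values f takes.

Since 37 is prime, the nonzero elements of ℤ_{37} form a cyclic group of order 36.
As gcd(11, 36) = 1, raising to the 11th power is a bijection on this group: if s^11 ≡ t^11 then (st^{−1})^11 = 1, and the only element of order dividing gcd(11, 36) = 1 is 1, so s = t.
With f(0) = 0 this makes f injective on all of ℤ_{37}, hence bijective (finite equal-size domain and codomain). In particular f is surjective.
Since f is surjective, we find the preimage of 6. The inverse of x ↦ x^11 on (ℤ_{37})^× is x ↦ x^23, because 11·23 = 253 = 7·36 + 1 ≡ 1 (mod 36) and x^{36} = 1 for x ≠ 0 (Fermat). So f⁻¹(6) = 6^23 mod 37.
Repeated squaring mod 37: 6^1 ≡ 6, 6^2 ≡ 6² = 36, 6^4 ≡ 36² = 1296 ≡ 1, 6^8 ≡ 1² = 1, 6^16 ≡ 1² = 1. Since 23 = 16 + 4 + 2 + 1, 6^23 ≡ 1·1·36·6: 1·1 = 1, then 1·36 = 36, then 36·6 = 216 ≡ 31. So 6^23 ≡ 31 (mod 37).
Hence f⁻¹(6) = 31.

31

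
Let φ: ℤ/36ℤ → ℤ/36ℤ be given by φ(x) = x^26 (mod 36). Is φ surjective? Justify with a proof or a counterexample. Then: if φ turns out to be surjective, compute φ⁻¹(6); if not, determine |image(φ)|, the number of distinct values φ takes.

φ(0) = 0^26 = 0.
φ(6): Repeated squaring mod 36: 6^1 ≡ 6, 6^2 ≡ 6² = 36 ≡ 0, 6^4 ≡ 0² = 0, 6^8 ≡ 0² = 0, 6^16 ≡ 0² = 0. Since 26 = 16 + 8 + 2, 6^26 ≡ 0·0·0: 0·0 = 0, then 0·0 = 0. So 6^26 ≡ 0 (mod 36).
So φ(0) = φ(6) = 0 while 0 ≠ 6, thus φ is not injective.
A non-injective map from the 36-element set ℤ/36ℤ to itself takes at most 35 distinct values, so it cannot be surjective. Thus φ is not surjective.
Since φ is not surjective, we determine |image(φ)|. Computing x^26 mod 36 for each x (by repeated squaring, reducing mod 36 at every step), the values φ(0), φ(1), …, φ(35) are: 0, 1, 4, 9, 16, 25, 0, 13, 28, 9, 28, 13, 0, 25, 16, 9, 4, 1, 0, 1, 4, 9, 16, 25, 0, 13, 28, 9, 28, 13, 0, 25, 16, 9, 4, 1.
The distinct values are {0, 1, 4, 9, 13, 16, 25, 28}; there are 8 of them.

8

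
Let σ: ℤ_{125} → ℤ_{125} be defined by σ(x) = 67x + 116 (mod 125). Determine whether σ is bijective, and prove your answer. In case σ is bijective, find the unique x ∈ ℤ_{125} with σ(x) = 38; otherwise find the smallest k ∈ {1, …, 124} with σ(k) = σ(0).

66

Suppose σ(u) = σ(v) in ℤ_{125}. Then 67u + 116 ≡ 67v + 116 (mod 125), thus 67(u − v) ≡ 0 (mod 125).
Since gcd(67, 125) = 1, 67 is invertible modulo 125, so u − v ≡ 0 (mod 125), i.e. u = v.
We now compute 67⁻¹ mod 125 explicitly. Euclid's algorithm: 125 = 1·67 + 58, 67 = 1·58 + 9, 58 = 6·9 + 4, 9 = 2·4 + 1; back-substituting gives 1 = 28·67 − 15·125, so 67⁻¹ ≡ 28 (mod 125).
Then y ↦ 28(y − 116) is a two-sided inverse to σ, so every y ∈ ℤ_{125} has a preimage.
Hence σ is bijective.
Since σ is bijective, we find σ⁻¹(38): we need 67x ≡ 38 − 116 ≡ 47 (mod 125). Using 67⁻¹ = 28: x ≡ 28·47 = 1316 = 10·125 + 66, so x = 66.
Check: σ(66) = 67·66 + 116 = 4538 = 36·125 + 38 ≡ 38 (mod 125).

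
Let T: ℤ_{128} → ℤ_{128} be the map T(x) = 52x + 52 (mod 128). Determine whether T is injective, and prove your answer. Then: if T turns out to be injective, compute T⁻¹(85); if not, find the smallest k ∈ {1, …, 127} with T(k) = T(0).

By definition, T is injective when T(u) = T(v) forces u = v.
We have gcd(52, 128) = 4 > 1. Taking u = 0 and v = 32: T(0) = 52 and T(32) = 52·32 + 52 = 1716 ≡ 52 (mod 128).
So T(0) = T(32) while 0 ≠ 32, thus T is not injective.
Since T is not injective, we find the least positive k with T(k) = T(0): this means 52k ≡ 0 (mod 128), i.e. 128 ∣ 52k. Since gcd(52, 128) = 4, dividing through by 4 this holds exactly when 32 ∣ 13k, and as gcd(13, 32) = 1, exactly when 32 ∣ k.
The smallest positive such k is 32.

32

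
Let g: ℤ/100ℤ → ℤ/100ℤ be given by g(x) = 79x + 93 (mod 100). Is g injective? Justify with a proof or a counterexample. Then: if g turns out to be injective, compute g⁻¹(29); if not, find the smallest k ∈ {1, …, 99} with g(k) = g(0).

84

If g(u) = g(v), then 79u ≡ 79v (mod 100). Because gcd(79, 100) = 1, we may cancel 79 to get u ≡ v (mod 100).
So g is injective.
We now compute 79⁻¹ mod 100 explicitly. Euclid's algorithm: 100 = 1·79 + 21, 79 = 3·21 + 16, 21 = 1·16 + 5, 16 = 3·5 + 1; back-substituting gives 1 = 19·79 − 15·100, so 79⁻¹ ≡ 19 (mod 100).
Since g is injective, we compute g⁻¹(29): solve 79x + 93 ≡ 29 (mod 100), i.e. 79x ≡ 36 (mod 100).
Multiplying by 79⁻¹ = 19 gives x ≡ 19·36 = 684 = 6·100 + 84 ≡ 84 (mod 100).
Check: g(84) = 79·84 + 93 = 6729 = 67·100 + 29 ≡ 29 (mod 100).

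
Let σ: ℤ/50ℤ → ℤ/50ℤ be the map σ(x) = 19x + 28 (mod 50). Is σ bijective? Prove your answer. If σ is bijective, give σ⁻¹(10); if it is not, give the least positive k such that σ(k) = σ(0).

Recall: σ is injective when σ(x_1) = σ(x_2) forces x_1 = x_2.
Suppose σ(x_1) = σ(x_2) in ℤ/50ℤ. Then 19x_1 + 28 ≡ 19x_2 + 28 (mod 50), therefore 19(x_1 − x_2) ≡ 0 (mod 50).
Since gcd(19, 50) = 1, 19 is invertible modulo 50, therefore x_1 − x_2 ≡ 0 (mod 50), i.e. x_1 = x_2.
We now compute 19⁻¹ mod 50 explicitly. Euclid's algorithm: 50 = 2·19 + 12, 19 = 1·12 + 7, 12 = 1·7 + 5, 7 = 1·5 + 2, 5 = 2·2 + 1; back-substituting gives 1 = 29·19 − 11·50, so 19⁻¹ ≡ 29 (mod 50).
Then y ↦ 29(y − 28) is a two-sided inverse to σ, so every y ∈ ℤ/50ℤ has a preimage.
Thus σ is bijective.
Since σ is bijective, we compute σ⁻¹(10): solve 19x + 28 ≡ 10 (mod 50), i.e. 19x ≡ 32 (mod 50).
Multiplying by 19⁻¹ = 29 gives x ≡ 29·32 = 928 = 18·50 + 28 ≡ 28 (mod 50).
Check: σ(28) = 19·28 + 28 = 560 = 11·50 + 10 ≡ 10 (mod 50).

28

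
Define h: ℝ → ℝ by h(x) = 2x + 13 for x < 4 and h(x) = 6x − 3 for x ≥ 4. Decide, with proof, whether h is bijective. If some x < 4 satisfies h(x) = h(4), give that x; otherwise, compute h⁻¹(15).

1

Both pieces are strictly increasing (slopes 2 and 6), so each is injective on its own interval.
The left piece maps (−∞, 4) onto (−∞, 21); the right piece maps [4, ∞) onto [21, ∞).
Since 21 = 21, the images partition ℝ: h is injective and surjective, hence bijective.
Because the two images are disjoint, no x < 4 has h(x) = h(4), so we compute h⁻¹(15): 15 lies in (−∞, 21), so solve 2x + 13 = 15: x = (15 − 13)/2 = 1.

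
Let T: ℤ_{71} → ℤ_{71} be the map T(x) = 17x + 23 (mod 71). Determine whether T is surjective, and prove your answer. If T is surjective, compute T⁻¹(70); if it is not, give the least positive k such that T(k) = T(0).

32

Recall that T is surjective if every y in the codomain equals T(x) for some x in the domain.
Since gcd(17, 71) = 1, 17 is invertible modulo 71. Euclid's algorithm: 71 = 4·17 + 3, 17 = 5·3 + 2, 3 = 1·2 + 1; back-substituting gives 1 = 46·17 − 11·71, so 17⁻¹ ≡ 46 (mod 71).
For any y ∈ ℤ_{71}, x = 46(y − 23) mod 71 satisfies T(x) = 17·46(y − 23) + 23 ≡ y (since 17·46 ≡ 1 mod 71). So every y has a preimage.
Thus T is surjective.
Since T is surjective, we compute T⁻¹(70): solve 17x + 23 ≡ 70 (mod 71), i.e. 17x ≡ 47 (mod 71).
Multiplying by 17⁻¹ = 46 gives x ≡ 46·47 = 2162 = 30·71 + 32 ≡ 32 (mod 71).
Check: T(32) = 17·32 + 23 = 567 = 7·71 + 70 ≡ 70 (mod 71).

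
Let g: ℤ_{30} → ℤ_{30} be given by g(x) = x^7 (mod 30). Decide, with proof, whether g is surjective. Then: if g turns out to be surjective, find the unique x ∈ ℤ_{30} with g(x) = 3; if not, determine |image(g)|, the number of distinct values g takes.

27

Computing x^7 mod 30 for each x (by repeated squaring, reducing mod 30 at every step), the values g(0), g(1), …, g(29) are: 0, 1, 8, 27, 4, 5, 6, 13, 2, 9, 10, 11, 18, 7, 14, 15, 16, 23, 12, 19, 20, 21, 28, 17, 24, 25, 26, 3, 22, 29.
Every element of ℤ_{30} appears exactly once in this list, so g is a bijection, and in particular surjective.
Since g is surjective, we read off the preimage of 3 from the same table: g(27) = 3, so g⁻¹(3) = 27.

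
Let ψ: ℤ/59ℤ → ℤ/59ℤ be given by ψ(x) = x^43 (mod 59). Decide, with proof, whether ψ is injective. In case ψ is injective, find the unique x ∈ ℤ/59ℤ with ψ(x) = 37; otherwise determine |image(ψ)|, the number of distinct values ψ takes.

54

Since 59 is prime, the nonzero elements of ℤ/59ℤ form a cyclic group of order 58.
As gcd(43, 58) = 1, raising to the 43rd power is a bijection on this group: if s^43 ≡ t^43 then (st^{−1})^43 = 1, and the only element of order dividing gcd(43, 58) = 1 is 1, so s = t.
With ψ(0) = 0 this makes ψ injective on all of ℤ/59ℤ, hence bijective (finite equal-size domain and codomain). In particular ψ is injective.
Since ψ is injective, we find the preimage of 37. The inverse of x ↦ x^43 on (ℤ/59ℤ)^× is x ↦ x^27, because 43·27 = 1161 = 20·58 + 1 ≡ 1 (mod 58) and x^{58} = 1 for x ≠ 0 (Fermat). So ψ⁻¹(37) = 37^27 mod 59.
Repeated squaring mod 59: 37^1 ≡ 37, 37^2 ≡ 37² = 1369 ≡ 12, 37^4 ≡ 12² = 144 ≡ 26, 37^8 ≡ 26² = 676 ≡ 27, 37^16 ≡ 27² = 729 ≡ 21. Since 27 = 16 + 8 + 2 + 1, 37^27 ≡ 21·27·12·37: 21·27 = 567 ≡ 36, then 36·12 = 432 ≡ 19, then 19·37 = 703 ≡ 54. So 37^27 ≡ 54 (mod 59).
Hence ψ⁻¹(37) = 54.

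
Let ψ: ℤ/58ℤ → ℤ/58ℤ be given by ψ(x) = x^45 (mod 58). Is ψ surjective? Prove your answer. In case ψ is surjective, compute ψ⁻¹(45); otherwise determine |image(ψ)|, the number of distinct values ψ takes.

23

Computing x^45 mod 58 for each x (by repeated squaring, reducing mod 58 at every step), the values ψ(0), ψ(1), …, ψ(57) are: 0, 1, 50, 31, 6, 9, 42, 53, 10, 33, 44, 3, 12, 51, 40, 47, 36, 17, 26, 43, 54, 19, 34, 45, 20, 23, 56, 37, 28, 29, 30, 21, 2, 35, 38, 13, 24, 39, 4, 15, 32, 41, 22, 11, 18, 7, 46, 55, 14, 25, 48, 5, 16, 49, 52, 27, 8, 57.
Every element of ℤ/58ℤ appears exactly once in this list, so ψ is a bijection, and in particular surjective.
Since ψ is surjective, we read off the preimage of 45 from the same table: ψ(23) = 45, so ψ⁻¹(45) = 23.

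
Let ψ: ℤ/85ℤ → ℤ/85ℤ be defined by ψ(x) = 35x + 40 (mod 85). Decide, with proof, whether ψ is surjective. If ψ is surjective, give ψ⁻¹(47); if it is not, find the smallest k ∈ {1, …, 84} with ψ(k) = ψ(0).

17

Since gcd(35, 85) = 5, we have 35x ≡ 0 (mod 5) for all x, so ψ(x) ≡ 0 (mod 5).
But 1 ≢ 0 (mod 5), so 1 ∈ ℤ/85ℤ has no preimage. Thus ψ is not surjective.
Since ψ is not surjective, we find the least positive k with ψ(k) = ψ(0): this means 35k ≡ 0 (mod 85), i.e. 85 ∣ 35k. Since gcd(35, 85) = 5, dividing through by 5 this holds exactly when 17 ∣ 7k, and as gcd(7, 17) = 1, exactly when 17 ∣ k.
The smallest positive such k is 17.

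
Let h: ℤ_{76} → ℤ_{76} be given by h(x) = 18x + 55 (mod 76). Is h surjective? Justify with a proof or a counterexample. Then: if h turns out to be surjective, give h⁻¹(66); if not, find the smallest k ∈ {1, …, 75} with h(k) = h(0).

38

Since gcd(18, 76) = 2, we have 18x ≡ 0 (mod 2) for all x, so h(x) ≡ 1 (mod 2).
But 0 ≢ 1 (mod 2), so 0 ∈ ℤ_{76} has no preimage. Hence h is not surjective.
Since h is not surjective, we find the least positive k with h(k) = h(0): this means 18k ≡ 0 (mod 76), i.e. 76 ∣ 18k. Since gcd(18, 76) = 2, dividing through by 2 this holds exactly when 38 ∣ 9k, and as gcd(9, 38) = 1, exactly when 38 ∣ k.
The smallest positive such k is 38.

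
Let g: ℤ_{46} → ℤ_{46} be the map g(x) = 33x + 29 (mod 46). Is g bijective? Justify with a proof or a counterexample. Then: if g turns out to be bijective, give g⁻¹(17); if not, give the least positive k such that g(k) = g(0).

8

Recall: g is injective when g(s) = g(t) forces s = t.
Suppose g(s) = g(t) in ℤ_{46}. Then 33s + 29 ≡ 33t + 29 (mod 46), thus 33(s − t) ≡ 0 (mod 46).
Since gcd(33, 46) = 1, 33 is invertible modulo 46, hence s − t ≡ 0 (mod 46), i.e. s = t.
We now compute 33⁻¹ mod 46 explicitly. Euclid's algorithm: 46 = 1·33 + 13, 33 = 2·13 + 7, 13 = 1·7 + 6, 7 = 1·6 + 1; back-substituting gives 1 = 7·33 − 5·46, so 33⁻¹ ≡ 7 (mod 46).
For any y ∈ ℤ_{46}, x = 7(y − 29) mod 46 satisfies g(x) = 33·7(y − 29) + 29 ≡ y (since 33·7 ≡ 1 mod 46). So every y has a preimage.
Hence g is bijective.
Since g is bijective, we find g⁻¹(17): we need 33x ≡ 17 − 29 ≡ 34 (mod 46). Using 33⁻¹ = 7: x ≡ 7·34 = 238 = 5·46 + 8, so x = 8.
Check: g(8) = 33·8 + 29 = 293 = 6·46 + 17 ≡ 17 (mod 46).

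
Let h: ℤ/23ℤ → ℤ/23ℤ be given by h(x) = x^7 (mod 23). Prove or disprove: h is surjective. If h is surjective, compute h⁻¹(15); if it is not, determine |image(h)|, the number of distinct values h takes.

Since 23 is prime, the nonzero elements of ℤ/23ℤ form a cyclic group of order 22.
As gcd(7, 22) = 1, raising to the 7th power is a bijection on this group: if a^7 ≡ b^7 then (ab^{−1})^7 = 1, and the only element of order dividing gcd(7, 22) = 1 is 1, so a = b.
With h(0) = 0 this makes h injective on all of ℤ/23ℤ, hence bijective (finite equal-size domain and codomain). In particular h is surjective.
Since h is surjective, we find the preimage of 15. The inverse of x ↦ x^7 on (ℤ/23ℤ)^× is x ↦ x^19, because 7·19 = 133 = 6·22 + 1 ≡ 1 (mod 22) and x^{22} = 1 for x ≠ 0 (Fermat). So h⁻¹(15) = 15^19 mod 23.
Repeated squaring mod 23: 15^1 ≡ 15, 15^2 ≡ 15² = 225 ≡ 18, 15^4 ≡ 18² = 324 ≡ 2, 15^8 ≡ 2² = 4, 15^16 ≡ 4² = 16. Since 19 = 16 + 2 + 1, 15^19 ≡ 16·18·15: 16·18 = 288 ≡ 12, then 12·15 = 180 ≡ 19. So 15^19 ≡ 19 (mod 23).
Hence h⁻¹(15) = 19.

19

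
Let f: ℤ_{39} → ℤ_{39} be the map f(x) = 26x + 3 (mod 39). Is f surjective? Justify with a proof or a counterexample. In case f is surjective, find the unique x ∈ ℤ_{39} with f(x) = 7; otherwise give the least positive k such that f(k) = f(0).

3

Since gcd(26, 39) = 13, we have 26x ≡ 0 (mod 13) for all x, so f(x) ≡ 3 (mod 13).
But 0 ≢ 3 (mod 13), so 0 ∈ ℤ_{39} has no preimage. Therefore f is not surjective.
Since f is not surjective, we find the least positive k with f(k) = f(0): this means 26k ≡ 0 (mod 39), i.e. 39 ∣ 26k. Since gcd(26, 39) = 13, dividing through by 13 this holds exactly when 3 ∣ 2k, and as gcd(2, 3) = 1, exactly when 3 ∣ k.
The smallest positive such k is 3.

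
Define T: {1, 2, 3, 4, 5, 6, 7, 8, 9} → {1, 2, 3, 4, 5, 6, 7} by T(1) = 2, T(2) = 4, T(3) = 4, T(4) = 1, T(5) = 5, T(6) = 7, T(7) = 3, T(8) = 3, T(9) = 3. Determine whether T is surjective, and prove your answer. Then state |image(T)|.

No element maps to 6, so T is not surjective.
The image of T is {1, 2, 3, 4, 5, 7}, which has 6 elements.

6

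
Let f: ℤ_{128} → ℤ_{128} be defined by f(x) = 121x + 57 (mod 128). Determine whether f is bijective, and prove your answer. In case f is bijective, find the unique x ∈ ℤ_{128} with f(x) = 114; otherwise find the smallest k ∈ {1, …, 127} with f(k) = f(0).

65

Suppose f(s) = f(t) in ℤ_{128}. Then 121s + 57 ≡ 121t + 57 (mod 128), thus 121(s − t) ≡ 0 (mod 128).
Since gcd(121, 128) = 1, 121 is invertible modulo 128, hence s − t ≡ 0 (mod 128), i.e. s = t.
We now compute 121⁻¹ mod 128 explicitly. Euclid's algorithm: 128 = 1·121 + 7, 121 = 17·7 + 2, 7 = 3·2 + 1; back-substituting gives 1 = 73·121 − 69·128, so 121⁻¹ ≡ 73 (mod 128).
For any y ∈ ℤ_{128}, x = 73(y − 57) mod 128 satisfies f(x) = 121·73(y − 57) + 57 ≡ y (since 121·73 ≡ 1 mod 128). So every y has a preimage.
So f is bijective.
Since f is bijective, we find f⁻¹(114): we need 121x ≡ 114 − 57 ≡ 57 (mod 128). Using 121⁻¹ = 73: x ≡ 73·57 = 4161 = 32·128 + 65, so x = 65.
Check: f(65) = 121·65 + 57 = 7922 = 61·128 + 114 ≡ 114 (mod 128).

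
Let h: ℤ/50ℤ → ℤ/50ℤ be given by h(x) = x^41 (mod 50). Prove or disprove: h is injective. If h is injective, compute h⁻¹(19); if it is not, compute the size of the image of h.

42

h(0) = 0^41 = 0.
h(10): Repeated squaring mod 50: 10^1 ≡ 10, 10^2 ≡ 10² = 100 ≡ 0, 10^4 ≡ 0² = 0, 10^8 ≡ 0² = 0, 10^16 ≡ 0² = 0, 10^32 ≡ 0² = 0. Since 41 = 32 + 8 + 1, 10^41 ≡ 0·0·10: 0·0 = 0, then 0·10 = 0. So 10^41 ≡ 0 (mod 50).
So h(0) = h(10) = 0 while 0 ≠ 10, so h is not injective.
Since h is not injective, we determine |image(h)|. Computing x^41 mod 50 for each x (by repeated squaring, reducing mod 50 at every step), the values h(0), h(1), …, h(49) are: 0, 1, 2, 3, 4, 25, 6, 7, 8, 9, 0, 11, 12, 13, 14, 25, 16, 17, 18, 19, 0, 21, 22, 23, 24, 25, 26, 27, 28, 29, 0, 31, 32, 33, 34, 25, 36, 37, 38, 39, 0, 41, 42, 43, 44, 25, 46, 47, 48, 49.
The distinct values are {0, 1, 2, 3, 4, 6, 7, 8, 9, 11, 12, 13, 14, 16, 17, 18, 19, 21, 22, 23, 24, 25, 26, 27, 28, 29, 31, 32, 33, 34, 36, 37, 38, 39, 41, 42, 43, 44, 46, 47, 48, 49}; there are 42 of them.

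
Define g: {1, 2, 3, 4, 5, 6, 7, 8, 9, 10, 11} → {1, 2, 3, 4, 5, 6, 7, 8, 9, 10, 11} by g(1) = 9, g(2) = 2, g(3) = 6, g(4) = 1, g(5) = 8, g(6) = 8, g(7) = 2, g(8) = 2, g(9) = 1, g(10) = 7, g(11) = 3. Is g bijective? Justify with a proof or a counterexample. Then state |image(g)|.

g(5) = 8 = g(6) with 5 ≠ 6, so g is not injective, hence not bijective.
The image of g is {1, 2, 3, 6, 7, 8, 9}, which has 7 elements.

7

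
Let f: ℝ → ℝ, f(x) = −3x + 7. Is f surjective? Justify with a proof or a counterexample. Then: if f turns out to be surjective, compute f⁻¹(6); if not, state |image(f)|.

For any y ∈ ℝ, x = (y − 7)/(−3) satisfies f(x) = y.
Therefore f is surjective.
Since f is surjective, we compute f⁻¹(6) = (6 − 7)/(−3) = 1/3.

1/3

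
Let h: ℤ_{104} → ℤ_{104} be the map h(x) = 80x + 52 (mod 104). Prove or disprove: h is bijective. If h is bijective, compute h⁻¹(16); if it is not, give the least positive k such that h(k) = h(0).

13

We have gcd(80, 104) = 8 > 1. Taking x_1 = 0 and x_2 = 13: h(0) = 52 and h(13) = 80·13 + 52 = 1092 ≡ 52 (mod 104).
So h(0) = h(13) while 0 ≠ 13, so h is not injective, hence not bijective.
Since h is not bijective, we find the least positive k with h(k) = h(0): this means 80k ≡ 0 (mod 104), i.e. 104 ∣ 80k. Since gcd(80, 104) = 8, dividing through by 8 this holds exactly when 13 ∣ 10k, and as gcd(10, 13) = 1, exactly when 13 ∣ k.
The smallest positive such k is 13.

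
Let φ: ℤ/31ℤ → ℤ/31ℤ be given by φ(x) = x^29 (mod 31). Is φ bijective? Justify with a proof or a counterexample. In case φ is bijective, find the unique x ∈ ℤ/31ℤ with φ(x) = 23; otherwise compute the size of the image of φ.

27

Since 31 is prime, the nonzero elements of ℤ/31ℤ form a cyclic group of order 30.
As gcd(29, 30) = 1, raising to the 29th power is a bijection on this group: if a^29 ≡ b^29 then (ab^{−1})^29 = 1, and the only element of order dividing gcd(29, 30) = 1 is 1, so a = b.
With φ(0) = 0 this makes φ injective on all of ℤ/31ℤ, hence bijective (finite equal-size domain and codomain). In particular φ is bijective.
Since φ is bijective, we find the preimage of 23. The inverse of x ↦ x^29 on (ℤ/31ℤ)^× is x ↦ x^29, because 29·29 = 841 = 28·30 + 1 ≡ 1 (mod 30) and x^{30} = 1 for x ≠ 0 (Fermat). So φ⁻¹(23) = 23^29 mod 31.
Repeated squaring mod 31: 23^1 ≡ 23, 23^2 ≡ 23² = 529 ≡ 2, 23^4 ≡ 2² = 4, 23^8 ≡ 4² = 16, 23^16 ≡ 16² = 256 ≡ 8. Since 29 = 16 + 8 + 4 + 1, 23^29 ≡ 8·16·4·23: 8·16 = 128 ≡ 4, then 4·4 = 16, then 16·23 = 368 ≡ 27. So 23^29 ≡ 27 (mod 31).
Hence φ⁻¹(23) = 27.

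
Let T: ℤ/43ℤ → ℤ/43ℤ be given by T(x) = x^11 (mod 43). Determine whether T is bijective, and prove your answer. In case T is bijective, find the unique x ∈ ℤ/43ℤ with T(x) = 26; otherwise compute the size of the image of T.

12

Since 43 is prime, the nonzero elements of ℤ/43ℤ form a cyclic group of order 42.
As gcd(11, 42) = 1, raising to the 11th power is a bijection on this group: if u^11 ≡ v^11 then (uv^{−1})^11 = 1, and the only element of order dividing gcd(11, 42) = 1 is 1, so u = v.
With T(0) = 0 this makes T injective on all of ℤ/43ℤ, hence bijective (finite equal-size domain and codomain). In particular T is bijective.
Since T is bijective, we find the preimage of 26. The inverse of x ↦ x^11 on (ℤ/43ℤ)^× is x ↦ x^23, because 11·23 = 253 = 6·42 + 1 ≡ 1 (mod 42) and x^{42} = 1 for x ≠ 0 (Fermat). So T⁻¹(26) = 26^23 mod 43.
Repeated squaring mod 43: 26^1 ≡ 26, 26^2 ≡ 26² = 676 ≡ 31, 26^4 ≡ 31² = 961 ≡ 15, 26^8 ≡ 15² = 225 ≡ 10, 26^16 ≡ 10² = 100 ≡ 14. Since 23 = 16 + 4 + 2 + 1, 26^23 ≡ 14·15·31·26: 14·15 = 210 ≡ 38, then 38·31 = 1178 ≡ 17, then 17·26 = 442 ≡ 12. So 26^23 ≡ 12 (mod 43).
Hence T⁻¹(26) = 12.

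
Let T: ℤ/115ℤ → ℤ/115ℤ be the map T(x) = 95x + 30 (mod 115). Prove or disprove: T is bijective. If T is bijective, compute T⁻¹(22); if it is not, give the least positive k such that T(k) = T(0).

23

We have gcd(95, 115) = 5 > 1. Taking u = 0 and v = 23: T(0) = 30 and T(23) = 95·23 + 30 = 2215 ≡ 30 (mod 115).
So T(0) = T(23) while 0 ≠ 23, therefore T is not injective, hence not bijective.
Since T is not bijective, we find the least positive k with T(k) = T(0): this means 95k ≡ 0 (mod 115), i.e. 115 ∣ 95k. Since gcd(95, 115) = 5, dividing through by 5 this holds exactly when 23 ∣ 19k, and as gcd(19, 23) = 1, exactly when 23 ∣ k.
The smallest positive such k is 23.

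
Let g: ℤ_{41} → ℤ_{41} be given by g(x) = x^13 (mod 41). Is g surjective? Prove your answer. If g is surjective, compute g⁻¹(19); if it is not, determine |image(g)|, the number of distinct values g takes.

24

Since 41 is prime, the nonzero elements of ℤ_{41} form a cyclic group of order 40.
As gcd(13, 40) = 1, raising to the 13th power is a bijection on this group: if u^13 ≡ v^13 then (uv^{−1})^13 = 1, and the only element of order dividing gcd(13, 40) = 1 is 1, so u = v.
With g(0) = 0 this makes g injective on all of ℤ_{41}, hence bijective (finite equal-size domain and codomain). In particular g is surjective.
Since g is surjective, we find the preimage of 19. The inverse of x ↦ x^13 on (ℤ_{41})^× is x ↦ x^37, because 13·37 = 481 = 12·40 + 1 ≡ 1 (mod 40) and x^{40} = 1 for x ≠ 0 (Fermat). So g⁻¹(19) = 19^37 mod 41.
Repeated squaring mod 41: 19^1 ≡ 19, 19^2 ≡ 19² = 361 ≡ 33, 19^4 ≡ 33² = 1089 ≡ 23, 19^8 ≡ 23² = 529 ≡ 37, 19^16 ≡ 37² = 1369 ≡ 16, 19^32 ≡ 16² = 256 ≡ 10. Since 37 = 32 + 4 + 1, 19^37 ≡ 10·23·19: 10·23 = 230 ≡ 25, then 25·19 = 475 ≡ 24. So 19^37 ≡ 24 (mod 41).
Hence g⁻¹(19) = 24.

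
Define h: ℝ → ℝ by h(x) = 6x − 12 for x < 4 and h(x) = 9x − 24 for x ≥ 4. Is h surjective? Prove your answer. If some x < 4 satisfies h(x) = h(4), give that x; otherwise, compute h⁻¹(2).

7/3

Both pieces are strictly increasing (slopes 6 and 9), so each is injective on its own interval.
The left piece maps (−∞, 4) onto (−∞, 12); the right piece maps [4, ∞) onto [12, ∞).
These images together cover ℝ, so h is surjective.
Because the two images are disjoint, no x < 4 has h(x) = h(4), so we compute h⁻¹(2): 2 lies in (−∞, 12), so solve 6x − 12 = 2: x = (2 + 12)/6 = 7/3.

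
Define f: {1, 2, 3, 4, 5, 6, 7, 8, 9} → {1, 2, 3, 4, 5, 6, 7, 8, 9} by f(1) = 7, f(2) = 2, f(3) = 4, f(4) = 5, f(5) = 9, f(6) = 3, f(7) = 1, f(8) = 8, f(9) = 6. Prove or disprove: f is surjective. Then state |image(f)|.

9

Every element of the codomain has a preimage: 1 = f(7), 2 = f(2), 3 = f(6), 4 = f(3), 5 = f(4), 6 = f(9), 7 = f(1), 8 = f(8), 9 = f(5).
Thus f is surjective.
The image of f is {1, 2, 3, 4, 5, 6, 7, 8, 9}, which has 9 elements.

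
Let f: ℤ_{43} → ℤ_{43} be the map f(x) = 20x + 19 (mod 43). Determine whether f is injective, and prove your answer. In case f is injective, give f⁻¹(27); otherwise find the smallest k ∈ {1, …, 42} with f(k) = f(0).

9

Suppose f(x_1) = f(x_2) in ℤ_{43}. Then 20x_1 + 19 ≡ 20x_2 + 19 (mod 43), thus 20(x_1 − x_2) ≡ 0 (mod 43).
Since gcd(20, 43) = 1, 20 is invertible modulo 43, hence x_1 − x_2 ≡ 0 (mod 43), i.e. x_1 = x_2.
Thus f is injective.
We now compute 20⁻¹ mod 43 explicitly. Euclid's algorithm: 43 = 2·20 + 3, 20 = 6·3 + 2, 3 = 1·2 + 1; back-substituting gives 1 = 28·20 − 13·43, so 20⁻¹ ≡ 28 (mod 43).
Since f is injective, we find f⁻¹(27): we need 20x ≡ 27 − 19 ≡ 8 (mod 43). Using 20⁻¹ = 28: x ≡ 28·8 = 224 = 5·43 + 9, so x = 9.
Check: f(9) = 20·9 + 19 = 199 = 4·43 + 27 ≡ 27 (mod 43).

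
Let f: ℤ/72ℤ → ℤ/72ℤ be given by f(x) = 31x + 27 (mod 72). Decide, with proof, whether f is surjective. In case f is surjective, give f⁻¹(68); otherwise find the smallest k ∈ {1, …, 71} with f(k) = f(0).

71

Since gcd(31, 72) = 1, 31 is invertible modulo 72. Euclid's algorithm: 72 = 2·31 + 10, 31 = 3·10 + 1; back-substituting gives 1 = 7·31 − 3·72, so 31⁻¹ ≡ 7 (mod 72).
Then y ↦ 7(y − 27) is a two-sided inverse to f, so every y ∈ ℤ/72ℤ has a preimage.
Hence f is surjective.
Since f is surjective, we compute f⁻¹(68): solve 31x + 27 ≡ 68 (mod 72), i.e. 31x ≡ 41 (mod 72).
Multiplying by 31⁻¹ = 7 gives x ≡ 7·41 = 287 = 3·72 + 71 ≡ 71 (mod 72).
Check: f(71) = 31·71 + 27 = 2228 = 30·72 + 68 ≡ 68 (mod 72).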